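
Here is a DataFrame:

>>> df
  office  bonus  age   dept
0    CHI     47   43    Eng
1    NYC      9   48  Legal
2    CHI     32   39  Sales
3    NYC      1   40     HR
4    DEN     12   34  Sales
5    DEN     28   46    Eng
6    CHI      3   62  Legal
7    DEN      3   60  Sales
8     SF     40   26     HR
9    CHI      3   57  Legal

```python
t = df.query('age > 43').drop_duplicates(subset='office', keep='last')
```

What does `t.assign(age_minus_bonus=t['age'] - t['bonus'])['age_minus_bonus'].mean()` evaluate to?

50.0

filter rows where age > 43:
  office  bonus  age   dept
1    NYC      9   48  Legal
5    DEN     28   46    Eng
6    CHI      3   62  Legal
7    DEN      3   60  Sales
9    CHI      3   57  Legal
drop duplicate office (keep=last):
  office  bonus  age   dept
1    NYC      9   48  Legal
7    DEN      3   60  Sales
9    CHI      3   57  Legal
add column age_minus_bonus = t['age'] - t['bonus']:
  office  bonus  age   dept  age_minus_bonus
1    NYC      9   48  Legal               39
7    DEN      3   60  Sales               57
9    CHI      3   57  Legal               54
Taking the mean of column 'age_minus_bonus' gives 50.0.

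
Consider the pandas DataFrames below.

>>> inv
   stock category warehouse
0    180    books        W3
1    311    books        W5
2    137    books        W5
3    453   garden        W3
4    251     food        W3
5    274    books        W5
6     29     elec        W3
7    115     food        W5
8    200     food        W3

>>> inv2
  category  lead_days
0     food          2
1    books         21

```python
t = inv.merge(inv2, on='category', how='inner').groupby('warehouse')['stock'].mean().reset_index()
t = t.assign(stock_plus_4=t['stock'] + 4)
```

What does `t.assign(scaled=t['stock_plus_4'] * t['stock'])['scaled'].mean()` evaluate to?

merge on 'category' (how='inner') → 7 rows:
   stock category warehouse  lead_days
0    180    books        W3         21
1    311    books        W5         21
2    137    books        W5         21
3    251     food        W3          2
4    274    books        W5         21
5    115     food        W5          2
6    200     food        W3          2
group by warehouse, mean of stock:
warehouse
W3    210.333333
W5    209.250000
Name: stock, dtype: float64
reset_index():
  warehouse       stock
0        W3  210.333333
1        W5  209.250000
add column stock_plus_4 = t['stock'] + 4:
  warehouse       stock  stock_plus_4
0        W3  210.333333    214.333333
1        W5  209.250000    213.250000
add column scaled = t['stock_plus_4'] * t['stock']:
  warehouse       stock  stock_plus_4        scaled
0        W3  210.333333    214.333333  45081.444444
1        W5  209.250000    213.250000  44622.562500
So mean() = 44852.0034722.

44852.0034722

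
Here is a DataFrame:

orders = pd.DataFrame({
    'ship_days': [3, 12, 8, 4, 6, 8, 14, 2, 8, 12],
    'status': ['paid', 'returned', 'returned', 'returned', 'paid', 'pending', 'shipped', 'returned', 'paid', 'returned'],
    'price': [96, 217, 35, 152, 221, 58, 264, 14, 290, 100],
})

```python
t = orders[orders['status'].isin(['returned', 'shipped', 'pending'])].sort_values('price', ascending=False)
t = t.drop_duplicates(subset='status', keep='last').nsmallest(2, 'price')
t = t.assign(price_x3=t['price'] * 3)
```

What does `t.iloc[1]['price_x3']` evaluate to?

filter rows where status in ['returned', 'shipped', 'pending']:
   ship_days    status  price
1         12  returned    217
2          8  returned     35
3          4  returned    152
5          8   pending     58
6         14   shipped    264
7          2  returned     14
9         12  returned    100
sort by price descending:
   ship_days    status  price
6         14   shipped    264
1         12  returned    217
3          4  returned    152
9         12  returned    100
5          8   pending     58
2          8  returned     35
7          2  returned     14
drop duplicate status (keep=last):
   ship_days    status  price
6         14   shipped    264
5          8   pending     58
7          2  returned     14
take 2 rows with smallest price:
   ship_days    status  price
7          2  returned     14
5          8   pending     58
add column price_x3 = t['price'] * 3:
   ship_days    status  price  price_x3
7          2  returned     14        42
5          8   pending     58       174
The value at position 1, column 'price_x3' is 174.

174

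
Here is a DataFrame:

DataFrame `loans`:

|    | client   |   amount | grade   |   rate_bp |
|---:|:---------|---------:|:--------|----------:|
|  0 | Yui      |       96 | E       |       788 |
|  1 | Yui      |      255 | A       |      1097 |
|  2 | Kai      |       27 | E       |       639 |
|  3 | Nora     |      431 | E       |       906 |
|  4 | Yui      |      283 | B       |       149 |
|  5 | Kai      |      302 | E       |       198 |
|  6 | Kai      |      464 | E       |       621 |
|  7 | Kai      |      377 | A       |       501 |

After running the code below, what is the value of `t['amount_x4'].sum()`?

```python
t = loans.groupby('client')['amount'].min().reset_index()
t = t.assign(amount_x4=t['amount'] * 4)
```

2216

group by client, min of amount:
client
Kai      27
Nora    431
Yui      96
Name: amount, dtype: int64
reset_index():
  client  amount
0    Kai      27
1   Nora     431
2    Yui      96
add column amount_x4 = t['amount'] * 4:
  client  amount  amount_x4
0    Kai      27        108
1   Nora     431       1724
2    Yui      96        384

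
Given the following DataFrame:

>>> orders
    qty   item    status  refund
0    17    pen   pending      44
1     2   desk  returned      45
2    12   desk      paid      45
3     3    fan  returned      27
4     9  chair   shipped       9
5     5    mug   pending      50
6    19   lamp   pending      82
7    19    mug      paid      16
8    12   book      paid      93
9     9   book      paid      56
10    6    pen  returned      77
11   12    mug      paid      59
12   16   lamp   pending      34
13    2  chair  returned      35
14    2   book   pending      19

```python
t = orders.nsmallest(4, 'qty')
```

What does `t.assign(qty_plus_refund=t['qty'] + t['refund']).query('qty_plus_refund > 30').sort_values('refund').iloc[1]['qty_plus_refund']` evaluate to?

take 4 rows with smallest qty:
    qty   item    status  refund
1     2   desk  returned      45
13    2  chair  returned      35
14    2   book   pending      19
3     3    fan  returned      27
add column qty_plus_refund = t['qty'] + t['refund']:
    qty   item    status  refund  qty_plus_refund
1     2   desk  returned      45               47
13    2  chair  returned      35               37
14    2   book   pending      19               21
3     3    fan  returned      27               30
filter rows where qty_plus_refund > 30:
    qty   item    status  refund  qty_plus_refund
1     2   desk  returned      45               47
13    2  chair  returned      35               37
sort by refund:
    qty   item    status  refund  qty_plus_refund
13    2  chair  returned      35               37
1     2   desk  returned      45               47
Finally, value at position 1, column 'qty_plus_refund' = 47.

47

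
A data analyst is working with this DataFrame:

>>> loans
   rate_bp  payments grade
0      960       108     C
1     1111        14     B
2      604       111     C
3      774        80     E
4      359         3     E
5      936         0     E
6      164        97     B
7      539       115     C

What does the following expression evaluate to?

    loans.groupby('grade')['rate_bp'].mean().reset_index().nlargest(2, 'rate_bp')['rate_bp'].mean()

group by grade, mean of rate_bp:
grade
B    637.500000
C    701.000000
E    689.666667
Name: rate_bp, dtype: float64
reset_index():
  grade     rate_bp
0     B  637.500000
1     C  701.000000
2     E  689.666667
take 2 rows with largest rate_bp:
  grade     rate_bp
1     C  701.000000
2     E  689.666667
The mean of column 'rate_bp' is 695.333333333.

695.333333333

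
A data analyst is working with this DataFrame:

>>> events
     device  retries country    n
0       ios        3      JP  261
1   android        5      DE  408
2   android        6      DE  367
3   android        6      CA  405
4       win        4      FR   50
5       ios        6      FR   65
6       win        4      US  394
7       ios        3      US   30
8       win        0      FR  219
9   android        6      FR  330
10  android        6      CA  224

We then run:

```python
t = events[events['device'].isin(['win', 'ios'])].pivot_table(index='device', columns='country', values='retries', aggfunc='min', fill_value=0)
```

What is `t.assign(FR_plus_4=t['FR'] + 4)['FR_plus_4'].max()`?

10

filter rows where device in ['win', 'ios']:
  device  retries country    n
0    ios        3      JP  261
4    win        4      FR   50
5    ios        6      FR   65
6    win        4      US  394
7    ios        3      US   30
8    win        0      FR  219
pivot: rows=device, cols=country, min(retries):
country  FR  JP  US
device             
ios       6   3   3
win       0   0   4
add column FR_plus_4 = t['FR'] + 4:
country  FR  JP  US  FR_plus_4
device                        
ios       6   3   3         10
win       0   0   4          4
The max of column 'FR_plus_4' is 10.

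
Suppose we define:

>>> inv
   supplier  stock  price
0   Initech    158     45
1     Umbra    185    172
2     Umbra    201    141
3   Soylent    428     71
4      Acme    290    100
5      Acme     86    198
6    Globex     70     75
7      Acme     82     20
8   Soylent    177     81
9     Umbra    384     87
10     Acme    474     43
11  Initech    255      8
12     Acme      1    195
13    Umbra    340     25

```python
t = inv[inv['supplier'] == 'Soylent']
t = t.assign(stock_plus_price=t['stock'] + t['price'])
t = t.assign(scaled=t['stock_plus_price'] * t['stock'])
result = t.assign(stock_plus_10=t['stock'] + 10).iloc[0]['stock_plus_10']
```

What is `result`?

filter rows where supplier == 'Soylent':
  supplier  stock  price
3  Soylent    428     71
8  Soylent    177     81
add column stock_plus_price = t['stock'] + t['price']:
  supplier  stock  price  stock_plus_price
3  Soylent    428     71               499
8  Soylent    177     81               258
add column scaled = t['stock_plus_price'] * t['stock']:
  supplier  stock  price  stock_plus_price  scaled
3  Soylent    428     71               499  213572
8  Soylent    177     81               258   45666
add column stock_plus_10 = t['stock'] + 10:
  supplier  stock  price  stock_plus_price  scaled  stock_plus_10
3  Soylent    428     71               499  213572            438
8  Soylent    177     81               258   45666            187

438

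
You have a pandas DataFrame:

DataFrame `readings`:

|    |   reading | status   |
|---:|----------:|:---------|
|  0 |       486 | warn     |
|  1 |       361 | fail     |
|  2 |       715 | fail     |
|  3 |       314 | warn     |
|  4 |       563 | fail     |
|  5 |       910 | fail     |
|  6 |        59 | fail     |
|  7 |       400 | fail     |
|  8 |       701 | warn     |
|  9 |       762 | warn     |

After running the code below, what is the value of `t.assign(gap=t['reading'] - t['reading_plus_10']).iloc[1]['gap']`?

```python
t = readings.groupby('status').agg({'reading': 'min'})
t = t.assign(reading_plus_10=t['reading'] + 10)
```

group by status, min of reading:
        reading
status         
fail         59
warn        314
add column reading_plus_10 = t['reading'] + 10:
        reading  reading_plus_10
status                          
fail         59               69
warn        314              324
add column gap = t['reading'] - t['reading_plus_10']:
        reading  reading_plus_10  gap
status                               
fail         59               69  -10
warn        314              324  -10

-10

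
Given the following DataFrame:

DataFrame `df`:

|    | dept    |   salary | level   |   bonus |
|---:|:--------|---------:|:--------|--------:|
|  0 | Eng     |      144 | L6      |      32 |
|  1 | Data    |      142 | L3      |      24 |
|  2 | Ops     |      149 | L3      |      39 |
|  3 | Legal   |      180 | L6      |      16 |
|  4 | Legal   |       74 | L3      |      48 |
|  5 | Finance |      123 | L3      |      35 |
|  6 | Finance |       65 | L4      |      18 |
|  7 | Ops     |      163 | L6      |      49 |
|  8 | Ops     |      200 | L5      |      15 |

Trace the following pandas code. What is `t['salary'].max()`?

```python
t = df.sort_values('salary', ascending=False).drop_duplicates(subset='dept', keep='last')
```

sort by salary descending:
      dept  salary level  bonus
8      Ops     200    L5     15
3    Legal     180    L6     16
7      Ops     163    L6     49
2      Ops     149    L3     39
0      Eng     144    L6     32
1     Data     142    L3     24
5  Finance     123    L3     35
4    Legal      74    L3     48
6  Finance      65    L4     18
drop duplicate dept (keep=last):
      dept  salary level  bonus
2      Ops     149    L3     39
0      Eng     144    L6     32
1     Data     142    L3     24
4    Legal      74    L3     48
6  Finance      65    L4     18
The max of column 'salary' is 149.

149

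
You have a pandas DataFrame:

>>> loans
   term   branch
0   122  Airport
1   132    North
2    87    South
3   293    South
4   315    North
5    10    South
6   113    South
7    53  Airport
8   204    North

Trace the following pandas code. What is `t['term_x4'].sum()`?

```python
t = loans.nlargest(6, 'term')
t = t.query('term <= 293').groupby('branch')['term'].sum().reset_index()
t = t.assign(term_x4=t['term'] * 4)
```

3456

take 6 rows with largest term:
   term   branch
4   315    North
3   293    South
8   204    North
1   132    North
0   122  Airport
6   113    South
filter rows where term <= 293:
   term   branch
3   293    South
8   204    North
1   132    North
0   122  Airport
6   113    South
group by branch, sum of term:
branch
Airport    122
North      336
South      406
Name: term, dtype: int64
reset_index():
    branch  term
0  Airport   122
1    North   336
2    South   406
add column term_x4 = t['term'] * 4:
    branch  term  term_x4
0  Airport   122      488
1    North   336     1344
2    South   406     1624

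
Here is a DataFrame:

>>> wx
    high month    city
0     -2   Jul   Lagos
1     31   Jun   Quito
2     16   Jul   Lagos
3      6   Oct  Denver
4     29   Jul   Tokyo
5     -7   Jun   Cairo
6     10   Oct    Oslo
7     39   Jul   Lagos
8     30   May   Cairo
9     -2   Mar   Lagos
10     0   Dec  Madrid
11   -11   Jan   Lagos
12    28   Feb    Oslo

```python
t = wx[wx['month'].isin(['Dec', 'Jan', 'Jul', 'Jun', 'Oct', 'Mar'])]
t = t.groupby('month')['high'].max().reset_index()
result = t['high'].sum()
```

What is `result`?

filter rows where month in ['Dec', 'Jan', 'Jul', 'Jun', 'Oct', 'Mar']:
    high month    city
0     -2   Jul   Lagos
1     31   Jun   Quito
2     16   Jul   Lagos
3      6   Oct  Denver
4     29   Jul   Tokyo
5     -7   Jun   Cairo
6     10   Oct    Oslo
7     39   Jul   Lagos
9     -2   Mar   Lagos
10     0   Dec  Madrid
11   -11   Jan   Lagos
group by month, max of high:
month
Dec     0
Jan   -11
Jul    39
Jun    31
Mar    -2
Oct    10
Name: high, dtype: int64
reset_index():
  month  high
0   Dec     0
1   Jan   -11
2   Jul    39
3   Jun    31
4   Mar    -2
5   Oct    10

67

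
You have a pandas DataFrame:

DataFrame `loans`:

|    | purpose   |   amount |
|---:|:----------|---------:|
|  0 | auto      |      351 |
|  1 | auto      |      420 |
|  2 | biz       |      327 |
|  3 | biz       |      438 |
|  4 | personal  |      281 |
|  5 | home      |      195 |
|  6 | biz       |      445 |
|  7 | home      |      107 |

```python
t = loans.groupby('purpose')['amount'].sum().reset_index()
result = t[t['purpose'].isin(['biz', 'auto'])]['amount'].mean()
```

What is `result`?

990.5

group by purpose, sum of amount:
purpose
auto         771
biz         1210
home         302
personal     281
Name: amount, dtype: int64
reset_index():
    purpose  amount
0      auto     771
1       biz    1210
2      home     302
3  personal     281
filter rows where purpose in ['biz', 'auto']:
  purpose  amount
0    auto     771
1     biz    1210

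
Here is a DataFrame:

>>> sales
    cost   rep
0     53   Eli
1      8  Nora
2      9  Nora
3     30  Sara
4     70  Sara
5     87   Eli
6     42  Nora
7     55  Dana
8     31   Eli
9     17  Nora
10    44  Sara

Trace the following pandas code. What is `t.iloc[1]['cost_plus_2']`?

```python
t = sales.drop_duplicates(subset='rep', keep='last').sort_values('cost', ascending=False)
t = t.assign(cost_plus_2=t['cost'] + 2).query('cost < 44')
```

19

drop duplicate rep (keep=last):
    cost   rep
7     55  Dana
8     31   Eli
9     17  Nora
10    44  Sara
sort by cost descending:
    cost   rep
7     55  Dana
10    44  Sara
8     31   Eli
9     17  Nora
add column cost_plus_2 = t['cost'] + 2:
    cost   rep  cost_plus_2
7     55  Dana           57
10    44  Sara           46
8     31   Eli           33
9     17  Nora           19
filter rows where cost < 44:
   cost   rep  cost_plus_2
8    31   Eli           33
9    17  Nora           19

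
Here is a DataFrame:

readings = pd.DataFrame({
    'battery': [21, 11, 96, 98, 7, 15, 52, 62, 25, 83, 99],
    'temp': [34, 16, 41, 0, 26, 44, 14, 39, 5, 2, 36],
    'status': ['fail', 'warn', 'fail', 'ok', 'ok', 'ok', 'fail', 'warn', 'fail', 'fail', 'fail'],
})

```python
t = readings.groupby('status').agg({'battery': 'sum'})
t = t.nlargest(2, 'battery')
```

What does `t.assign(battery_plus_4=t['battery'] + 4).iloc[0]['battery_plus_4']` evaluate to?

group by status, sum of battery:
        battery
status         
fail        376
ok          120
warn         73
take 2 rows with largest battery:
        battery
status         
fail        376
ok          120
add column battery_plus_4 = t['battery'] + 4:
        battery  battery_plus_4
status                         
fail        376             380
ok          120             124

380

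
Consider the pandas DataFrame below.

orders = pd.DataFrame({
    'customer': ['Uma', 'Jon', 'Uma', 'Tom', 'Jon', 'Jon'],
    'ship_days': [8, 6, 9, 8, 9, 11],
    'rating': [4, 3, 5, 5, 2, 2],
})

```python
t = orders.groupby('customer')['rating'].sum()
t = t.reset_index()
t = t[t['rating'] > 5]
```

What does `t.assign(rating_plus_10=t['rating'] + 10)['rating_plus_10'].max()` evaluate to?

group by customer, sum of rating:
customer
Jon    7
Tom    5
Uma    9
Name: rating, dtype: int64
reset_index():
  customer  rating
0      Jon       7
1      Tom       5
2      Uma       9
filter rows where rating > 5:
  customer  rating
0      Jon       7
2      Uma       9
add column rating_plus_10 = t['rating'] + 10:
  customer  rating  rating_plus_10
0      Jon       7              17
2      Uma       9              19

19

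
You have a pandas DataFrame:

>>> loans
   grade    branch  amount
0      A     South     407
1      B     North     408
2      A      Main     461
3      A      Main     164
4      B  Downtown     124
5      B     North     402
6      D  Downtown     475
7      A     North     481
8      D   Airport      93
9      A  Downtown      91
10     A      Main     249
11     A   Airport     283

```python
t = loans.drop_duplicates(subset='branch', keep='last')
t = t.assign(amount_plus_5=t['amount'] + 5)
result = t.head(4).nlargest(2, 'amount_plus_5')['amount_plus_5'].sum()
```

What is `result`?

898

drop duplicate branch (keep=last):
   grade    branch  amount
0      A     South     407
7      A     North     481
9      A  Downtown      91
10     A      Main     249
11     A   Airport     283
add column amount_plus_5 = t['amount'] + 5:
   grade    branch  amount  amount_plus_5
0      A     South     407            412
7      A     North     481            486
9      A  Downtown      91             96
10     A      Main     249            254
11     A   Airport     283            288
take first 4 rows:
   grade    branch  amount  amount_plus_5
0      A     South     407            412
7      A     North     481            486
9      A  Downtown      91             96
10     A      Main     249            254
take 2 rows with largest amount_plus_5:
  grade branch  amount  amount_plus_5
7     A  North     481            486
0     A  South     407            412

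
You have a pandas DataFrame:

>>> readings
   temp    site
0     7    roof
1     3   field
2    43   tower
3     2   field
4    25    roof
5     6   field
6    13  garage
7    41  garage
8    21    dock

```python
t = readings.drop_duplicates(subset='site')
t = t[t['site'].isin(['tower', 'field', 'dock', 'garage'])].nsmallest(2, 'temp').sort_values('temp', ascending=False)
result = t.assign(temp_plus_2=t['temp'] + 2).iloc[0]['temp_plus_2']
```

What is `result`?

drop duplicate site (keep=first):
   temp    site
0     7    roof
1     3   field
2    43   tower
6    13  garage
8    21    dock
filter rows where site in ['tower', 'field', 'dock', 'garage']:
   temp    site
1     3   field
2    43   tower
6    13  garage
8    21    dock
take 2 rows with smallest temp:
   temp    site
1     3   field
6    13  garage
sort by temp descending:
   temp    site
6    13  garage
1     3   field
add column temp_plus_2 = t['temp'] + 2:
   temp    site  temp_plus_2
6    13  garage           15
1     3   field            5
Reading off the value at position 0, column 'temp_plus_2', we get 15.

15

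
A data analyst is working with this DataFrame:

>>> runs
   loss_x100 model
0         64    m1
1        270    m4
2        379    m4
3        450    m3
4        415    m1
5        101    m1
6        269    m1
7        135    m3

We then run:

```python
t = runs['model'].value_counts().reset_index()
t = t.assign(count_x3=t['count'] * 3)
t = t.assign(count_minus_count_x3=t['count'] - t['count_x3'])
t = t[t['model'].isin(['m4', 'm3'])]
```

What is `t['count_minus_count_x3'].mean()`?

value_counts of model:
model
m1    4
m4    2
m3    2
Name: count, dtype: int64
reset_index():
  model  count
0    m1      4
1    m4      2
2    m3      2
add column count_x3 = t['count'] * 3:
  model  count  count_x3
0    m1      4        12
1    m4      2         6
2    m3      2         6
add column count_minus_count_x3 = t['count'] - t['count_x3']:
  model  count  count_x3  count_minus_count_x3
0    m1      4        12                    -8
1    m4      2         6                    -4
2    m3      2         6                    -4
filter rows where model in ['m4', 'm3']:
  model  count  count_x3  count_minus_count_x3
1    m4      2         6                    -4
2    m3      2         6                    -4
Taking the mean of column 'count_minus_count_x3' gives -4.0.

-4.0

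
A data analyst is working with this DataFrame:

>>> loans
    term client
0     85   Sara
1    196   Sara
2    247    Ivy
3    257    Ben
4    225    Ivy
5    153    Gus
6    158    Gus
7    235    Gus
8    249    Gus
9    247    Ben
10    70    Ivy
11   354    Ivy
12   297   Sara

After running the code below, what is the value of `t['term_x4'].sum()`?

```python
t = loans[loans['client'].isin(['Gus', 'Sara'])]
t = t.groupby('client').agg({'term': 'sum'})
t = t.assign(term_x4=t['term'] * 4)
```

5492

filter rows where client in ['Gus', 'Sara']:
    term client
0     85   Sara
1    196   Sara
5    153    Gus
6    158    Gus
7    235    Gus
8    249    Gus
12   297   Sara
group by client, sum of term:
        term
client      
Gus      795
Sara     578
add column term_x4 = t['term'] * 4:
        term  term_x4
client               
Gus      795     3180
Sara     578     2312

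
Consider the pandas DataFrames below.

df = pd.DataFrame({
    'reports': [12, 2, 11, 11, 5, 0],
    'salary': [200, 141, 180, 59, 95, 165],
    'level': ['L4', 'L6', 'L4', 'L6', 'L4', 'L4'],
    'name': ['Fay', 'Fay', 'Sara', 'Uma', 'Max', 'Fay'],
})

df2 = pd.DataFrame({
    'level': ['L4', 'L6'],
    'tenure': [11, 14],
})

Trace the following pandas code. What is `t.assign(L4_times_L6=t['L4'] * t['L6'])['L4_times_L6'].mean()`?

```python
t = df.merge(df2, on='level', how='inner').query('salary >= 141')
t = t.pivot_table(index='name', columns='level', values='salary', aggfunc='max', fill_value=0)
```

merge on 'level' (how='inner') → 6 rows:
   reports  salary level  name  tenure
0       12     200    L4   Fay      11
1        2     141    L6   Fay      14
2       11     180    L4  Sara      11
3       11      59    L6   Uma      14
4        5      95    L4   Max      11
5        0     165    L4   Fay      11
filter rows where salary >= 141:
   reports  salary level  name  tenure
0       12     200    L4   Fay      11
1        2     141    L6   Fay      14
2       11     180    L4  Sara      11
5        0     165    L4   Fay      11
pivot: rows=name, cols=level, max(salary):
level   L4   L6
name           
Fay    200  141
Sara   180    0
add column L4_times_L6 = t['L4'] * t['L6']:
level   L4   L6  L4_times_L6
name                        
Fay    200  141        28200
Sara   180    0            0
So mean() = 14100.0.

14100.0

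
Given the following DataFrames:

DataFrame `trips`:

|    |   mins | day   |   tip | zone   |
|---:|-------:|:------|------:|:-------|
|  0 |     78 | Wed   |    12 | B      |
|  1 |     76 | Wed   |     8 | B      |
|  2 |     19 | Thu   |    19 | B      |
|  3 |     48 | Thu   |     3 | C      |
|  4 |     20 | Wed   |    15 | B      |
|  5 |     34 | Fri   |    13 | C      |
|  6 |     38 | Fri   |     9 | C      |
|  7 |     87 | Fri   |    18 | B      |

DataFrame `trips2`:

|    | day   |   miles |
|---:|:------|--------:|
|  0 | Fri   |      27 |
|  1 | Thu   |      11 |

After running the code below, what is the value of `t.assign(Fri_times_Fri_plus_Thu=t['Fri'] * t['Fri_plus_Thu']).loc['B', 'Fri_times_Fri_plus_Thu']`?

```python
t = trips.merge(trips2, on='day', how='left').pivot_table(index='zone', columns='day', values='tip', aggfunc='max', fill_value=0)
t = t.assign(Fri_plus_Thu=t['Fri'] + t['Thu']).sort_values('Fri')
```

merge on 'day' (how='left') → 8 rows:
   mins  day  tip zone  miles
0    78  Wed   12    B    NaN
1    76  Wed    8    B    NaN
2    19  Thu   19    B   11.0
3    48  Thu    3    C   11.0
4    20  Wed   15    B    NaN
5    34  Fri   13    C   27.0
6    38  Fri    9    C   27.0
7    87  Fri   18    B   27.0
pivot: rows=zone, cols=day, max(tip):
day   Fri  Thu  Wed
zone               
B      18   19   15
C      13    3    0
add column Fri_plus_Thu = t['Fri'] + t['Thu']:
day   Fri  Thu  Wed  Fri_plus_Thu
zone                             
B      18   19   15            37
C      13    3    0            16
sort by Fri:
day   Fri  Thu  Wed  Fri_plus_Thu
zone                             
C      13    3    0            16
B      18   19   15            37
add column Fri_times_Fri_plus_Thu = t['Fri'] * t['Fri_plus_Thu']:
day   Fri  Thu  Wed  Fri_plus_Thu  Fri_times_Fri_plus_Thu
zone                                                     
C      13    3    0            16                     208
B      18   19   15            37                     666
Finally, value at row 'B', column 'Fri_times_Fri_plus_Thu' = 666.

666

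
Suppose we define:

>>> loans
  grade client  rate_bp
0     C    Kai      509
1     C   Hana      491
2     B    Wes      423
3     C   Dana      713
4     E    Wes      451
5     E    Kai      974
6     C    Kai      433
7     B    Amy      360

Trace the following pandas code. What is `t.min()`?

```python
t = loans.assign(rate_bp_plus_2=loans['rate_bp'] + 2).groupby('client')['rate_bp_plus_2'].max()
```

362

add column rate_bp_plus_2 = loans['rate_bp'] + 2:
  grade client  rate_bp  rate_bp_plus_2
0     C    Kai      509             511
1     C   Hana      491             493
2     B    Wes      423             425
3     C   Dana      713             715
4     E    Wes      451             453
5     E    Kai      974             976
6     C    Kai      433             435
7     B    Amy      360             362
group by client, max of rate_bp_plus_2:
client
Amy     362
Dana    715
Hana    493
Kai     976
Wes     453
Name: rate_bp_plus_2, dtype: int64
Hence 362.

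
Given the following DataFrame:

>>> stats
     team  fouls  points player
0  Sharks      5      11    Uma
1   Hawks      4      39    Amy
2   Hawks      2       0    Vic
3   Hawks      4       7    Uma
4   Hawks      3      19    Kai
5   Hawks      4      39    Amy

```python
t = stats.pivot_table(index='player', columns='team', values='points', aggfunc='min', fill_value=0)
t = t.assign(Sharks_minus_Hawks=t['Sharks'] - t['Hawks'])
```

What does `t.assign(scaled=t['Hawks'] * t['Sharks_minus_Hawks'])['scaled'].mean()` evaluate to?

-463.5

pivot: rows=player, cols=team, min(points):
team    Hawks  Sharks
player               
Amy        39       0
Kai        19       0
Uma         7      11
Vic         0       0
add column Sharks_minus_Hawks = t['Sharks'] - t['Hawks']:
team    Hawks  Sharks  Sharks_minus_Hawks
player                                   
Amy        39       0                 -39
Kai        19       0                 -19
Uma         7      11                   4
Vic         0       0                   0
add column scaled = t['Hawks'] * t['Sharks_minus_Hawks']:
team    Hawks  Sharks  Sharks_minus_Hawks  scaled
player                                           
Amy        39       0                 -39   -1521
Kai        19       0                 -19    -361
Uma         7      11                   4      28
Vic         0       0                   0       0
Finally, mean of column 'scaled' = -463.5.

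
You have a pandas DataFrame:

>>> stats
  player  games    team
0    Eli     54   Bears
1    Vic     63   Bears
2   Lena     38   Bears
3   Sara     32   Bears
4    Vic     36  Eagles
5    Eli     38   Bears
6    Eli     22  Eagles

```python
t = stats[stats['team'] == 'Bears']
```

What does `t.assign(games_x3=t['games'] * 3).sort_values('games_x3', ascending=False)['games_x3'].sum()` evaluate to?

675

filter rows where team == 'Bears':
  player  games   team
0    Eli     54  Bears
1    Vic     63  Bears
2   Lena     38  Bears
3   Sara     32  Bears
5    Eli     38  Bears
add column games_x3 = t['games'] * 3:
  player  games   team  games_x3
0    Eli     54  Bears       162
1    Vic     63  Bears       189
2   Lena     38  Bears       114
3   Sara     32  Bears        96
5    Eli     38  Bears       114
sort by games_x3 descending:
  player  games   team  games_x3
1    Vic     63  Bears       189
0    Eli     54  Bears       162
2   Lena     38  Bears       114
5    Eli     38  Bears       114
3   Sara     32  Bears        96
sum of column 'games_x3' → 675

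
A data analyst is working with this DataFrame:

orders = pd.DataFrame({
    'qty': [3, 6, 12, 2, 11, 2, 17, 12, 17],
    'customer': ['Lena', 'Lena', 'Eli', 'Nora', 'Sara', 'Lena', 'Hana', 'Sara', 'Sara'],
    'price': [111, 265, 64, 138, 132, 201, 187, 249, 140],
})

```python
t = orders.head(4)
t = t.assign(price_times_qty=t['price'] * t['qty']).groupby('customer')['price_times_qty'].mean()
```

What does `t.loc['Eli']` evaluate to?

768.0

take first 4 rows:
   qty customer  price
0    3     Lena    111
1    6     Lena    265
2   12      Eli     64
3    2     Nora    138
add column price_times_qty = t['price'] * t['qty']:
   qty customer  price  price_times_qty
0    3     Lena    111              333
1    6     Lena    265             1590
2   12      Eli     64              768
3    2     Nora    138              276
group by customer, mean of price_times_qty:
customer
Eli     768.0
Lena    961.5
Nora    276.0
Name: price_times_qty, dtype: float64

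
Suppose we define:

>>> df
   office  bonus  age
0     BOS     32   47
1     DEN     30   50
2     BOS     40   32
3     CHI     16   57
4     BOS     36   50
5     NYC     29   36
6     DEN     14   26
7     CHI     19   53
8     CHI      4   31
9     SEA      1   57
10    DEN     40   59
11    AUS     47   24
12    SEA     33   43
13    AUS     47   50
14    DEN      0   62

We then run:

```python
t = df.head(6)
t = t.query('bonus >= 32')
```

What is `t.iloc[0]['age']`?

take first 6 rows:
  office  bonus  age
0    BOS     32   47
1    DEN     30   50
2    BOS     40   32
3    CHI     16   57
4    BOS     36   50
5    NYC     29   36
filter rows where bonus >= 32:
  office  bonus  age
0    BOS     32   47
2    BOS     40   32
4    BOS     36   50

47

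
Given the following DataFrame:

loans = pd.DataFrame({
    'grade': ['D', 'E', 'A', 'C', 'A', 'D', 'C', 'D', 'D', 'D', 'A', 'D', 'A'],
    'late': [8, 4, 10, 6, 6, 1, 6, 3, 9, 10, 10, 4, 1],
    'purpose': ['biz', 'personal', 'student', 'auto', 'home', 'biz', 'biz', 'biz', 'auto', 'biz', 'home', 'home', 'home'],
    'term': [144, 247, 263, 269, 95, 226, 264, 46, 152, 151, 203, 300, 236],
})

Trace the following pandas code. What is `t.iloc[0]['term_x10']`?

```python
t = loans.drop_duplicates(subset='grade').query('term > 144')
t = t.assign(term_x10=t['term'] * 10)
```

2470

drop duplicate grade (keep=first):
  grade  late   purpose  term
0     D     8       biz   144
1     E     4  personal   247
2     A    10   student   263
3     C     6      auto   269
filter rows where term > 144:
  grade  late   purpose  term
1     E     4  personal   247
2     A    10   student   263
3     C     6      auto   269
add column term_x10 = t['term'] * 10:
  grade  late   purpose  term  term_x10
1     E     4  personal   247      2470
2     A    10   student   263      2630
3     C     6      auto   269      2690
value at position 0, column 'term_x10' → 2470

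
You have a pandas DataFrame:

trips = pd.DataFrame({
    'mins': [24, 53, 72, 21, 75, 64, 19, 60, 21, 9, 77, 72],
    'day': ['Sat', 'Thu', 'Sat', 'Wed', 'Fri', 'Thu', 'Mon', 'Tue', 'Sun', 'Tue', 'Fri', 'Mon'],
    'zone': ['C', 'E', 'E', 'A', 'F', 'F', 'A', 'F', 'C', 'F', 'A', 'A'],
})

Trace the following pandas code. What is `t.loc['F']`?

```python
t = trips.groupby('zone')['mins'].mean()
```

52.0

group by zone, mean of mins:
zone
A    47.25
C    22.50
E    62.50
F    52.00
Name: mins, dtype: float64
Then the value at index 'F': 52.0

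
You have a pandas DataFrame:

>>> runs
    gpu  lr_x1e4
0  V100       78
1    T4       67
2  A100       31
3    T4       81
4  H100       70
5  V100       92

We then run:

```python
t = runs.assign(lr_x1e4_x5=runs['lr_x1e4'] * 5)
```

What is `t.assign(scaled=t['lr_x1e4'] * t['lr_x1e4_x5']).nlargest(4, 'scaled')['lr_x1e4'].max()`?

add column lr_x1e4_x5 = runs['lr_x1e4'] * 5:
    gpu  lr_x1e4  lr_x1e4_x5
0  V100       78         390
1    T4       67         335
2  A100       31         155
3    T4       81         405
4  H100       70         350
5  V100       92         460
add column scaled = t['lr_x1e4'] * t['lr_x1e4_x5']:
    gpu  lr_x1e4  lr_x1e4_x5  scaled
0  V100       78         390   30420
1    T4       67         335   22445
2  A100       31         155    4805
3    T4       81         405   32805
4  H100       70         350   24500
5  V100       92         460   42320
take 4 rows with largest scaled:
    gpu  lr_x1e4  lr_x1e4_x5  scaled
5  V100       92         460   42320
3    T4       81         405   32805
0  V100       78         390   30420
4  H100       70         350   24500
Reading off the max of column 'lr_x1e4', we get 92.

92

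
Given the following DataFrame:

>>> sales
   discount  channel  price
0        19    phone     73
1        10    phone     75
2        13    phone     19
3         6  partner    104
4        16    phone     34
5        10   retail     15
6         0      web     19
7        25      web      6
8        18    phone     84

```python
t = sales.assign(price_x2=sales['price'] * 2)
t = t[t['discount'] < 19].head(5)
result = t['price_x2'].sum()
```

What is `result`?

494

add column price_x2 = sales['price'] * 2:
   discount  channel  price  price_x2
0        19    phone     73       146
1        10    phone     75       150
2        13    phone     19        38
3         6  partner    104       208
4        16    phone     34        68
5        10   retail     15        30
6         0      web     19        38
7        25      web      6        12
8        18    phone     84       168
filter rows where discount < 19:
   discount  channel  price  price_x2
1        10    phone     75       150
2        13    phone     19        38
3         6  partner    104       208
4        16    phone     34        68
5        10   retail     15        30
6         0      web     19        38
8        18    phone     84       168
take first 5 rows:
   discount  channel  price  price_x2
1        10    phone     75       150
2        13    phone     19        38
3         6  partner    104       208
4        16    phone     34        68
5        10   retail     15        30
sum of column 'price_x2' → 494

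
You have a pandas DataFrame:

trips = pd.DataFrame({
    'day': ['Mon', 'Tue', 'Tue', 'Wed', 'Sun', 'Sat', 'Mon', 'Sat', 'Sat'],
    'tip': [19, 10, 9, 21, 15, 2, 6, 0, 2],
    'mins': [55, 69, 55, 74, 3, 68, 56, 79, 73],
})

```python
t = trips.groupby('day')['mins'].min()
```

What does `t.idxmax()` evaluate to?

group by day, min of mins:
day
Mon    55
Sat    68
Sun     3
Tue    55
Wed    74
Name: mins, dtype: int64
Finally, label with the largest value = Wed.

Wed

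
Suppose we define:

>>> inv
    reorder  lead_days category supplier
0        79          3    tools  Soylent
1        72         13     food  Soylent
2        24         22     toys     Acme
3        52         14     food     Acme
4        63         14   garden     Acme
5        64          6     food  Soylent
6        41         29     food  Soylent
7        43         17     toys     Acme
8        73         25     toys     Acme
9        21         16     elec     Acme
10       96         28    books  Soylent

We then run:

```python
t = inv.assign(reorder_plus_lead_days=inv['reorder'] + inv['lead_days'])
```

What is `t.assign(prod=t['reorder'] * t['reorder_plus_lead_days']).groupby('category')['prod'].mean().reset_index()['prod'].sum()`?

add column reorder_plus_lead_days = inv['reorder'] + inv['lead_days']:
    reorder  lead_days category supplier  reorder_plus_lead_days
0        79          3    tools  Soylent                      82
1        72         13     food  Soylent                      85
2        24         22     toys     Acme                      46
3        52         14     food     Acme                      66
4        63         14   garden     Acme                      77
5        64          6     food  Soylent                      70
6        41         29     food  Soylent                      70
7        43         17     toys     Acme                      60
8        73         25     toys     Acme                      98
9        21         16     elec     Acme                      37
10       96         28    books  Soylent                     124
add column prod = t['reorder'] * t['reorder_plus_lead_days']:
    reorder  lead_days category supplier  reorder_plus_lead_days   prod
0        79          3    tools  Soylent                      82   6478
1        72         13     food  Soylent                      85   6120
2        24         22     toys     Acme                      46   1104
3        52         14     food     Acme                      66   3432
4        63         14   garden     Acme                      77   4851
5        64          6     food  Soylent                      70   4480
6        41         29     food  Soylent                      70   2870
7        43         17     toys     Acme                      60   2580
8        73         25     toys     Acme                      98   7154
9        21         16     elec     Acme                      37    777
10       96         28    books  Soylent                     124  11904
group by category, mean of prod:
category
books     11904.000000
elec        777.000000
food       4225.500000
garden     4851.000000
tools      6478.000000
toys       3612.666667
Name: prod, dtype: float64
reset_index():
  category          prod
0    books  11904.000000
1     elec    777.000000
2     food   4225.500000
3   garden   4851.000000
4    tools   6478.000000
5     toys   3612.666667
The sum of column 'prod' is 31848.1666667.

31848.1666667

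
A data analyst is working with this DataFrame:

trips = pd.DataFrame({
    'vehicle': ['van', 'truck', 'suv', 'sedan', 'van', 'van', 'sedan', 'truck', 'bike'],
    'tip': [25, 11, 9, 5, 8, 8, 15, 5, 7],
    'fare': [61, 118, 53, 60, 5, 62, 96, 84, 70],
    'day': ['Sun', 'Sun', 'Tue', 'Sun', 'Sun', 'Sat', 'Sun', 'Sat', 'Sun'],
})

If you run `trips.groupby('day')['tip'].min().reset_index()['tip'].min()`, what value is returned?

5

group by day, min of tip:
day
Sat    5
Sun    5
Tue    9
Name: tip, dtype: int64
reset_index():
   day  tip
0  Sat    5
1  Sun    5
2  Tue    9
Then the min of column 'tip': 5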